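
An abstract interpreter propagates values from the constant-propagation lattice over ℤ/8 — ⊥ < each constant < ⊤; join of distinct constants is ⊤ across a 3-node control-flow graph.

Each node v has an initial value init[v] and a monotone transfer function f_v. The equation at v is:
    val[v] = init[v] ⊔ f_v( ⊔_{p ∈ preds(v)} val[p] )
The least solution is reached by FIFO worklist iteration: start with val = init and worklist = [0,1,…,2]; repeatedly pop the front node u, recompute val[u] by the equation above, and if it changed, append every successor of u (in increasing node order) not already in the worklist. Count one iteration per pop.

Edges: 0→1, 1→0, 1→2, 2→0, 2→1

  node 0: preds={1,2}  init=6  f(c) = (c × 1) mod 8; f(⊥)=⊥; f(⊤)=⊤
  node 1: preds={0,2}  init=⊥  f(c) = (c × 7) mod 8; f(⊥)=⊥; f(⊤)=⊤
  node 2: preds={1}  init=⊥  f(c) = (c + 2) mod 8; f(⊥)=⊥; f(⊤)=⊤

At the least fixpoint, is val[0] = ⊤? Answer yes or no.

yes

Iteration log — 9 steps:
  step 1. node 0  ⊔preds=⊥  new=6  stable
  step 2. node 1  ⊔preds=6  new=2  old=⊥  +wl: 0
  step 3. node 2  ⊔preds=2  new=4  old=⊥  +wl: 1
  step 4. node 0  ⊔preds=⊤  new=⊤  old=6  +wl: 
  step 5. node 1  ⊔preds=⊤  new=⊤  old=2  +wl: 0,2
  step 6. node 0  ⊔preds=⊤  new=⊤  stable
  step 7. node 2  ⊔preds=⊤  new=⊤  old=4  +wl: 0,1
  step 8. node 0  ⊔preds=⊤  new=⊤  stable
  step 9. node 1  ⊔preds=⊤  new=⊤  stable

Least fixpoint reached:
  node 0: ⊤
  node 1: ⊤
  node 2: ⊤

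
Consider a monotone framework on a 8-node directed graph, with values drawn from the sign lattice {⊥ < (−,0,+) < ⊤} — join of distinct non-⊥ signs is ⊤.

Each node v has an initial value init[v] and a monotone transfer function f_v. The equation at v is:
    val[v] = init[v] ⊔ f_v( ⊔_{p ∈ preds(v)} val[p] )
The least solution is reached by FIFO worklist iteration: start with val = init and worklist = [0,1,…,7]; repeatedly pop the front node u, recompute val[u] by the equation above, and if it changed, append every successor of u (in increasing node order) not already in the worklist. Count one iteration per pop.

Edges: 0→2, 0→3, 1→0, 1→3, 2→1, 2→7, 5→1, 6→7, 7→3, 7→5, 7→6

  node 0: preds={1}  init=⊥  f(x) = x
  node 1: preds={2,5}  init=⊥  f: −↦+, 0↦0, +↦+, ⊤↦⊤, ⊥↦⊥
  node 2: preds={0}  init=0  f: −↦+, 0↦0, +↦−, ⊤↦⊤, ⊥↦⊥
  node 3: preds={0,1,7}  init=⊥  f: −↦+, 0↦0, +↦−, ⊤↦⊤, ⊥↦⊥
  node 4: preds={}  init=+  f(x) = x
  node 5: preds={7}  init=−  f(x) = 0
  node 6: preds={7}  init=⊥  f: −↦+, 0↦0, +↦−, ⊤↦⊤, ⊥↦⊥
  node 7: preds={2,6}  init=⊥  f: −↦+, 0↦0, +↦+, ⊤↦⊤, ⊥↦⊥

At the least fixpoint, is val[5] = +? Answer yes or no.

no

Trace (20 dequeues):
  [1] u=0 | in ⊥ | out ⊥ | ==
  [2] u=1 | in ⊤ | out ⊤ | prev ⊥ | push {0}
  [3] u=2 | in ⊥ | out 0 | ==
  [4] u=3 | in ⊤ | out ⊤ | prev ⊥ | push {}
  [5] u=4 | in ⊥ | out + | ==
  [6] u=5 | in ⊥ | out ⊤ | prev − | push {1}
  [7] u=6 | in ⊥ | out ⊥ | ==
  [8] u=7 | in 0 | out 0 | prev ⊥ | push {3,5,6}
  [9] u=0 | in ⊤ | out ⊤ | prev ⊥ | push {2}
  [10] u=1 | in ⊤ | out ⊤ | ==
  [11] u=3 | in ⊤ | out ⊤ | ==
  [12] u=5 | in 0 | out ⊤ | ==
  [13] u=6 | in 0 | out 0 | prev ⊥ | push {7}
  [14] u=2 | in ⊤ | out ⊤ | prev 0 | push {1}
  [15] u=7 | in ⊤ | out ⊤ | prev 0 | push {3,5,6}
  [16] u=1 | in ⊤ | out ⊤ | ==
  [17] u=3 | in ⊤ | out ⊤ | ==
  [18] u=5 | in ⊤ | out ⊤ | ==
  [19] u=6 | in ⊤ | out ⊤ | prev 0 | push {7}
  [20] u=7 | in ⊤ | out ⊤ | ==

Converged values:
  [0] ⊤
  [1] ⊤
  [2] ⊤
  [3] ⊤
  [4] +
  [5] ⊤
  [6] ⊤
  [7] ⊤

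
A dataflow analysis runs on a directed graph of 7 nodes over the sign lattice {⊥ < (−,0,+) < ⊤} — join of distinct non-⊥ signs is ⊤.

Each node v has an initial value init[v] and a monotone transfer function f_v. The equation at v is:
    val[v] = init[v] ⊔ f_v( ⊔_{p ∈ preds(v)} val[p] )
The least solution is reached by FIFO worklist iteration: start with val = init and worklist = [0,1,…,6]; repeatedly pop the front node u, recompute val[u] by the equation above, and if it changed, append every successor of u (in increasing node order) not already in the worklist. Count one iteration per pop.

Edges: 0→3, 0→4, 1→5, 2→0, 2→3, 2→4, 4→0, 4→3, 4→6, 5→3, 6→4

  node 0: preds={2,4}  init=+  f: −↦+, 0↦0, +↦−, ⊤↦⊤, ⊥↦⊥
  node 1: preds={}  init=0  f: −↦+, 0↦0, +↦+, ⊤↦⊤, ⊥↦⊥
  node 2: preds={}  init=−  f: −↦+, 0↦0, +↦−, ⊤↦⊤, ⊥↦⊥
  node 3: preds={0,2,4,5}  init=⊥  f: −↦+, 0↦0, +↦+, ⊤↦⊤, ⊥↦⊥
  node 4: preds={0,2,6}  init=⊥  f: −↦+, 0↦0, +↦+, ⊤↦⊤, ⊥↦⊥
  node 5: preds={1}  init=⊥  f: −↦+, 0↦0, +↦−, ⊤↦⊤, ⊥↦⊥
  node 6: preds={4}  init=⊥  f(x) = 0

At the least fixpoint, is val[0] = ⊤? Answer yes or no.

Worklist (10 pops):
  #1 pop 0: in=− → + (no change)
  #2 pop 1: in=⊥ → 0 (no change)
  #3 pop 2: in=⊥ → − (no change)
  #4 pop 3: in=⊤ → ⊤ (was ⊥); enqueue []
  #5 pop 4: in=⊤ → ⊤ (was ⊥); enqueue [0,3]
  #6 pop 5: in=0 → 0 (was ⊥); enqueue []
  #7 pop 6: in=⊤ → 0 (was ⊥); enqueue [4]
  #8 pop 0: in=⊤ → ⊤ (was +); enqueue []
  #9 pop 3: in=⊤ → ⊤ (no change)
  #10 pop 4: in=⊤ → ⊤ (no change)

Fixpoint:
  val[0] = ⊤
  val[1] = 0
  val[2] = −
  val[3] = ⊤
  val[4] = ⊤
  val[5] = 0
  val[6] = 0

yes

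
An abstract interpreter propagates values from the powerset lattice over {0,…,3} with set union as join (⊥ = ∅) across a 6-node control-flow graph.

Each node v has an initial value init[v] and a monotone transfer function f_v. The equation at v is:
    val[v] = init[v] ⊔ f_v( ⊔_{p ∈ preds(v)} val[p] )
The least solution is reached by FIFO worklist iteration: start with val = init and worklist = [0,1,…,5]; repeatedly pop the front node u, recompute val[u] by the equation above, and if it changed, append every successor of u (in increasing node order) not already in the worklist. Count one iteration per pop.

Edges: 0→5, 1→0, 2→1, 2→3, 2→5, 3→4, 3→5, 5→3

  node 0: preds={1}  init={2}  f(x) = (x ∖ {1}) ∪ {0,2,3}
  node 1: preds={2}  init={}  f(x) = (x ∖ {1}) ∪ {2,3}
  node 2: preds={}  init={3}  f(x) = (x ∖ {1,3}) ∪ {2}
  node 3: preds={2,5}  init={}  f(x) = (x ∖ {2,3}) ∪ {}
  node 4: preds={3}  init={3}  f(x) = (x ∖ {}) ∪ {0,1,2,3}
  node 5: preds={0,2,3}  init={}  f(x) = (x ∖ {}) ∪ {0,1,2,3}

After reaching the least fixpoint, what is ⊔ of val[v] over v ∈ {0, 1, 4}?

Iteration log — 11 steps:
  step 1. node 0  ⊔preds={}  new={0,2,3}  old={2}  +wl: 
  step 2. node 1  ⊔preds={3}  new={2,3}  old={}  +wl: 0
  step 3. node 2  ⊔preds={}  new={2,3}  old={3}  +wl: 1
  step 4. node 3  ⊔preds={2,3}  new={}  stable
  step 5. node 4  ⊔preds={}  new={0,1,2,3}  old={3}  +wl: 
  step 6. node 5  ⊔preds={0,2,3}  new={0,1,2,3}  old={}  +wl: 3
  step 7. node 0  ⊔preds={2,3}  new={0,2,3}  stable
  step 8. node 1  ⊔preds={2,3}  new={2,3}  stable
  step 9. node 3  ⊔preds={0,1,2,3}  new={0,1}  old={}  +wl: 4,5
  step 10. node 4  ⊔preds={0,1}  new={0,1,2,3}  stable
  step 11. node 5  ⊔preds={0,1,2,3}  new={0,1,2,3}  stable

Least fixpoint reached:
  node 0: {0,2,3}
  node 1: {2,3}
  node 2: {2,3}
  node 3: {0,1}
  node 4: {0,1,2,3}
  node 5: {0,1,2,3}

{0,1,2,3}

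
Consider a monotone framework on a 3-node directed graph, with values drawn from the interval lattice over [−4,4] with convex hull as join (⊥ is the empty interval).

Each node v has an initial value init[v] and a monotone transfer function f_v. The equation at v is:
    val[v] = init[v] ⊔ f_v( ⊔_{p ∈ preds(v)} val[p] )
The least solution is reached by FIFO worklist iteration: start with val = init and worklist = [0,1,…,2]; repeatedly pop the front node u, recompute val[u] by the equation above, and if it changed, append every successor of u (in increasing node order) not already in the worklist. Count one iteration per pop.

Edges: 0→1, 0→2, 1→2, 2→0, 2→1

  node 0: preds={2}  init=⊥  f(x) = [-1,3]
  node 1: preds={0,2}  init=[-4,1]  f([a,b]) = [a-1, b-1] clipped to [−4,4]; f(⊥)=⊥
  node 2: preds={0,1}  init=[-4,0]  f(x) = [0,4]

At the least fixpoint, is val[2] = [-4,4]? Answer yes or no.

Iteration log — 6 steps:
  step 1. node 0  ⊔preds=[-4,0]  new=[-1,3]  old=⊥  +wl: 
  step 2. node 1  ⊔preds=[-4,3]  new=[-4,2]  old=[-4,1]  +wl: 
  step 3. node 2  ⊔preds=[-4,3]  new=[-4,4]  old=[-4,0]  +wl: 0,1
  step 4. node 0  ⊔preds=[-4,4]  new=[-1,3]  stable
  step 5. node 1  ⊔preds=[-4,4]  new=[-4,3]  old=[-4,2]  +wl: 2
  step 6. node 2  ⊔preds=[-4,3]  new=[-4,4]  stable

Least fixpoint reached:
  node 0: [-1,3]
  node 1: [-4,3]
  node 2: [-4,4]

yes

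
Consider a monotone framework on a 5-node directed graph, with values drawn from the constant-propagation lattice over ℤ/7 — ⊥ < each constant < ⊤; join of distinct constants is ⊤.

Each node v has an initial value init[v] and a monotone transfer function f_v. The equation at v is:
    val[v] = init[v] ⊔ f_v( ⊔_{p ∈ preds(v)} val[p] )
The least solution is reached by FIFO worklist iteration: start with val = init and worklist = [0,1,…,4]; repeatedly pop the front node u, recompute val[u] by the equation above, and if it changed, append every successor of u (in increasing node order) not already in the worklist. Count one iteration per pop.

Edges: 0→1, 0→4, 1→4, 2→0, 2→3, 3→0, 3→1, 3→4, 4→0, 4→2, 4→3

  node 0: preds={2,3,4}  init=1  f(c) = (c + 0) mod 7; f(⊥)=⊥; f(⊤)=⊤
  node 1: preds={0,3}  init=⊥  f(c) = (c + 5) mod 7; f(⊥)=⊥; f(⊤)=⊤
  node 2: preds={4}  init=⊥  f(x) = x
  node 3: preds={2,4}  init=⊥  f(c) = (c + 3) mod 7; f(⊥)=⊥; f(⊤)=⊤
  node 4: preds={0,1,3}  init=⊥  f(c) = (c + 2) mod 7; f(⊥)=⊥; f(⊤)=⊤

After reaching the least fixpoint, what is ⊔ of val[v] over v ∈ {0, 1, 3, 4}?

⊤

Trace (11 dequeues):
  [1] u=0 | in ⊥ | out 1 | ==
  [2] u=1 | in 1 | out 6 | prev ⊥ | push {}
  [3] u=2 | in ⊥ | out ⊥ | ==
  [4] u=3 | in ⊥ | out ⊥ | ==
  [5] u=4 | in ⊤ | out ⊤ | prev ⊥ | push {0,2,3}
  [6] u=0 | in ⊤ | out ⊤ | prev 1 | push {1,4}
  [7] u=2 | in ⊤ | out ⊤ | prev ⊥ | push {0}
  [8] u=3 | in ⊤ | out ⊤ | prev ⊥ | push {}
  [9] u=1 | in ⊤ | out ⊤ | prev 6 | push {}
  [10] u=4 | in ⊤ | out ⊤ | ==
  [11] u=0 | in ⊤ | out ⊤ | ==

Converged values:
  [0] ⊤
  [1] ⊤
  [2] ⊤
  [3] ⊤
  [4] ⊤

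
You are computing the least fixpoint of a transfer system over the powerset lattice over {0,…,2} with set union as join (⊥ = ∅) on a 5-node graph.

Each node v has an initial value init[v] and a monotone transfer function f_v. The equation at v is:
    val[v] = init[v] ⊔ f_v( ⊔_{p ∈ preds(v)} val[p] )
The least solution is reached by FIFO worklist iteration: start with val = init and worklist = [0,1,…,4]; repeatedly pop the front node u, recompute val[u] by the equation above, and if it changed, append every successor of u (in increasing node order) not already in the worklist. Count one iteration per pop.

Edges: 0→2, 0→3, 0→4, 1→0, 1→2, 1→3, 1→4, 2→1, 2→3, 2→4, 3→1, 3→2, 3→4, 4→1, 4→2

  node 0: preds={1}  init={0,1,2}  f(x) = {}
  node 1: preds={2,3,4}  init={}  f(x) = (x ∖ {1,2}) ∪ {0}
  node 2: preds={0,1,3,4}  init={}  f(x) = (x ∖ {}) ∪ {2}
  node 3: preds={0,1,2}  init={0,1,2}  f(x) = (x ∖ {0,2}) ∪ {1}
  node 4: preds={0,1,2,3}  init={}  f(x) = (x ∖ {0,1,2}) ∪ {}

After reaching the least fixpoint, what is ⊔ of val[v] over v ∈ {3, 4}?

{0,1,2}

Worklist (7 pops):
  #1 pop 0: in={} → {0,1,2} (no change)
  #2 pop 1: in={0,1,2} → {0} (was {}); enqueue [0]
  #3 pop 2: in={0,1,2} → {0,1,2} (was {}); enqueue [1]
  #4 pop 3: in={0,1,2} → {0,1,2} (no change)
  #5 pop 4: in={0,1,2} → {} (no change)
  #6 pop 0: in={0} → {0,1,2} (no change)
  #7 pop 1: in={0,1,2} → {0} (no change)

Fixpoint:
  val[0] = {0,1,2}
  val[1] = {0}
  val[2] = {0,1,2}
  val[3] = {0,1,2}
  val[4] = {}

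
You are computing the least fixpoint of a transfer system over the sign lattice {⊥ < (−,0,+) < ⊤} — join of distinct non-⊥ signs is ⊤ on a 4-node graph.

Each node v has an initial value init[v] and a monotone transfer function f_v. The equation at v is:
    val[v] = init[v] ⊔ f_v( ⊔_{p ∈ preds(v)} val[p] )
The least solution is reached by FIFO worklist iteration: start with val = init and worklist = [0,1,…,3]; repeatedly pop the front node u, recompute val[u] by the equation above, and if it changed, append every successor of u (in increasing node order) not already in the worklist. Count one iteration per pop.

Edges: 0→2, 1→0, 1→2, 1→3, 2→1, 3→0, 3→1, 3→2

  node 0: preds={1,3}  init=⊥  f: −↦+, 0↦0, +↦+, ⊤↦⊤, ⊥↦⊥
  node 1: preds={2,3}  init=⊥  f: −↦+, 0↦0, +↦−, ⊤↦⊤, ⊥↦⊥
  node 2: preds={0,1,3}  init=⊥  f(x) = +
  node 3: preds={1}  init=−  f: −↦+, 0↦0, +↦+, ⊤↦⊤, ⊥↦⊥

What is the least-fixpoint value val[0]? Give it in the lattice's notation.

Iteration log — 9 steps:
  step 1. node 0  ⊔preds=−  new=+  old=⊥  +wl: 
  step 2. node 1  ⊔preds=−  new=+  old=⊥  +wl: 0
  step 3. node 2  ⊔preds=⊤  new=+  old=⊥  +wl: 1
  step 4. node 3  ⊔preds=+  new=⊤  old=−  +wl: 2
  step 5. node 0  ⊔preds=⊤  new=⊤  old=+  +wl: 
  step 6. node 1  ⊔preds=⊤  new=⊤  old=+  +wl: 0,3
  step 7. node 2  ⊔preds=⊤  new=+  stable
  step 8. node 0  ⊔preds=⊤  new=⊤  stable
  step 9. node 3  ⊔preds=⊤  new=⊤  stable

Least fixpoint reached:
  node 0: ⊤
  node 1: ⊤
  node 2: +
  node 3: ⊤

⊤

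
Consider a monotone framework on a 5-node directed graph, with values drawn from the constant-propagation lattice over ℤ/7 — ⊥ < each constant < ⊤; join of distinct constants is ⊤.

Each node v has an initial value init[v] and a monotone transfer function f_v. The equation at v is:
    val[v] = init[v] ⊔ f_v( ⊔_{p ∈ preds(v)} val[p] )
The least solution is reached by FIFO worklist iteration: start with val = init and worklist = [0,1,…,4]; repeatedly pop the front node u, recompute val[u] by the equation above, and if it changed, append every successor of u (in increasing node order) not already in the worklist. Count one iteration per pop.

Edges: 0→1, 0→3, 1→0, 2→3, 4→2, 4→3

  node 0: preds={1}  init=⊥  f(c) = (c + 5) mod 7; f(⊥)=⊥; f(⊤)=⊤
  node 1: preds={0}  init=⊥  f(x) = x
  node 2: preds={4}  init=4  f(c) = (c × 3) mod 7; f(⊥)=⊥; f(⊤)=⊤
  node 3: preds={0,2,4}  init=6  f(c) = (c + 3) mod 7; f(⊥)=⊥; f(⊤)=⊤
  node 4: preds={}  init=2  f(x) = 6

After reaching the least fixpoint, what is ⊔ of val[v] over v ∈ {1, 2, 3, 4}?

⊤

Iteration log — 7 steps:
  step 1. node 0  ⊔preds=⊥  new=⊥  stable
  step 2. node 1  ⊔preds=⊥  new=⊥  stable
  step 3. node 2  ⊔preds=2  new=⊤  old=4  +wl: 
  step 4. node 3  ⊔preds=⊤  new=⊤  old=6  +wl: 
  step 5. node 4  ⊔preds=⊥  new=⊤  old=2  +wl: 2,3
  step 6. node 2  ⊔preds=⊤  new=⊤  stable
  step 7. node 3  ⊔preds=⊤  new=⊤  stable

Least fixpoint reached:
  node 0: ⊥
  node 1: ⊥
  node 2: ⊤
  node 3: ⊤
  node 4: ⊤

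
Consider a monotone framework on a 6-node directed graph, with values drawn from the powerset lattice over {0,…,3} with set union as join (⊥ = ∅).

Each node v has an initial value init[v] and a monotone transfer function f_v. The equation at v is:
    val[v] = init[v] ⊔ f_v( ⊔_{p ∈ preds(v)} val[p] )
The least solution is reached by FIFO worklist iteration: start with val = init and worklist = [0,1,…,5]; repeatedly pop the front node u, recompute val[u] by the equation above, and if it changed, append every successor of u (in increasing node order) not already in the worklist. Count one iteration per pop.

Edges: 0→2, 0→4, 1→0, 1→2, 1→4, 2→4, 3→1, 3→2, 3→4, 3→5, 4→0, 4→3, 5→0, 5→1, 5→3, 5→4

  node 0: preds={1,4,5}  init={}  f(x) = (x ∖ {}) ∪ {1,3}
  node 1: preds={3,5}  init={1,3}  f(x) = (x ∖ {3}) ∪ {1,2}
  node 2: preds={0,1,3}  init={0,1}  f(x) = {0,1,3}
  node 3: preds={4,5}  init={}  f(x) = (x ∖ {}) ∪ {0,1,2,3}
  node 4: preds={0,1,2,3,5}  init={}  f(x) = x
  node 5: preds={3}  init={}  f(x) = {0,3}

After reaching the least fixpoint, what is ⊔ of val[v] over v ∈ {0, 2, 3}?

Trace (12 dequeues):
  [1] u=0 | in {1,3} | out {1,3} | prev {} | push {}
  [2] u=1 | in {} | out {1,2,3} | prev {1,3} | push {0}
  [3] u=2 | in {1,2,3} | out {0,1,3} | prev {0,1} | push {}
  [4] u=3 | in {} | out {0,1,2,3} | prev {} | push {1,2}
  [5] u=4 | in {0,1,2,3} | out {0,1,2,3} | prev {} | push {3}
  [6] u=5 | in {0,1,2,3} | out {0,3} | prev {} | push {4}
  [7] u=0 | in {0,1,2,3} | out {0,1,2,3} | prev {1,3} | push {}
  [8] u=1 | in {0,1,2,3} | out {0,1,2,3} | prev {1,2,3} | push {0}
  [9] u=2 | in {0,1,2,3} | out {0,1,3} | ==
  [10] u=3 | in {0,1,2,3} | out {0,1,2,3} | ==
  [11] u=4 | in {0,1,2,3} | out {0,1,2,3} | ==
  [12] u=0 | in {0,1,2,3} | out {0,1,2,3} | ==

Converged values:
  [0] {0,1,2,3}
  [1] {0,1,2,3}
  [2] {0,1,3}
  [3] {0,1,2,3}
  [4] {0,1,2,3}
  [5] {0,3}

{0,1,2,3}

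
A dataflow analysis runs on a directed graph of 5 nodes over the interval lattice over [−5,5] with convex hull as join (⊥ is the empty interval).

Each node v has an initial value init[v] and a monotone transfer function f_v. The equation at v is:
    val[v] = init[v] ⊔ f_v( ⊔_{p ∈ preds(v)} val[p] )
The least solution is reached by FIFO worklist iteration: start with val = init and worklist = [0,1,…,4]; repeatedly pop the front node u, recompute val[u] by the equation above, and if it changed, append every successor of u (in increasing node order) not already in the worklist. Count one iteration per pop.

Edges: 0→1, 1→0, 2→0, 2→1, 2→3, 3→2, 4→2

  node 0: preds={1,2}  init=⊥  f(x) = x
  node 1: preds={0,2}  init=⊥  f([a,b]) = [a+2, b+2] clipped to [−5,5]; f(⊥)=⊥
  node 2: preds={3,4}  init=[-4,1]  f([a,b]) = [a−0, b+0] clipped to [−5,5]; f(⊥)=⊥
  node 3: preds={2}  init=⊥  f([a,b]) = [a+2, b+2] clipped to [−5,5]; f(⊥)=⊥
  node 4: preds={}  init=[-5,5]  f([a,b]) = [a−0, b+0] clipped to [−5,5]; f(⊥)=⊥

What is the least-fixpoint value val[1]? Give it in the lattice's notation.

[-3,5]

Trace (9 dequeues):
  [1] u=0 | in [-4,1] | out [-4,1] | prev ⊥ | push {}
  [2] u=1 | in [-4,1] | out [-2,3] | prev ⊥ | push {0}
  [3] u=2 | in [-5,5] | out [-5,5] | prev [-4,1] | push {1}
  [4] u=3 | in [-5,5] | out [-3,5] | prev ⊥ | push {2}
  [5] u=4 | in ⊥ | out [-5,5] | ==
  [6] u=0 | in [-5,5] | out [-5,5] | prev [-4,1] | push {}
  [7] u=1 | in [-5,5] | out [-3,5] | prev [-2,3] | push {0}
  [8] u=2 | in [-5,5] | out [-5,5] | ==
  [9] u=0 | in [-5,5] | out [-5,5] | ==

Converged values:
  [0] [-5,5]
  [1] [-3,5]
  [2] [-5,5]
  [3] [-3,5]
  [4] [-5,5]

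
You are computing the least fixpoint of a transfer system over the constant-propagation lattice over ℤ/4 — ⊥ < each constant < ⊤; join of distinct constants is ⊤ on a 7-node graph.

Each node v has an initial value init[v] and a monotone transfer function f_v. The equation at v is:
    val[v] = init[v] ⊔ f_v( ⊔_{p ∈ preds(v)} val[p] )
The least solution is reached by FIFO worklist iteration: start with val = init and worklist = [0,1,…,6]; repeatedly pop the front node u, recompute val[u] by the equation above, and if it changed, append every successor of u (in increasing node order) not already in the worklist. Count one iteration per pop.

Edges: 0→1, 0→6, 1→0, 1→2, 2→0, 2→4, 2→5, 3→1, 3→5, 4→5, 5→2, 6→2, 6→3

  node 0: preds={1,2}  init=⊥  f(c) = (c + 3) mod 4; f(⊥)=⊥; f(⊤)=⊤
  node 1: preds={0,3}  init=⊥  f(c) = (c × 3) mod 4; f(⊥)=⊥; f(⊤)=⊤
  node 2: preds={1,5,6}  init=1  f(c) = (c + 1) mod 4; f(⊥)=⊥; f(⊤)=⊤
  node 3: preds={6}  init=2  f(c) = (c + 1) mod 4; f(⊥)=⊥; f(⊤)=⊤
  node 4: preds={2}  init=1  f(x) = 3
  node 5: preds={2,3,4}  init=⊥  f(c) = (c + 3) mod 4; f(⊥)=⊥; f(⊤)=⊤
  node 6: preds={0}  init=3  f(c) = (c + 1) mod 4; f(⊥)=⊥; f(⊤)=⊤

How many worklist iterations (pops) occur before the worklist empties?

12

Worklist (12 pops):
  #1 pop 0: in=1 → 0 (was ⊥); enqueue []
  #2 pop 1: in=⊤ → ⊤ (was ⊥); enqueue [0]
  #3 pop 2: in=⊤ → ⊤ (was 1); enqueue []
  #4 pop 3: in=3 → ⊤ (was 2); enqueue [1]
  #5 pop 4: in=⊤ → ⊤ (was 1); enqueue []
  #6 pop 5: in=⊤ → ⊤ (was ⊥); enqueue [2]
  #7 pop 6: in=0 → ⊤ (was 3); enqueue [3]
  #8 pop 0: in=⊤ → ⊤ (was 0); enqueue [6]
  #9 pop 1: in=⊤ → ⊤ (no change)
  #10 pop 2: in=⊤ → ⊤ (no change)
  #11 pop 3: in=⊤ → ⊤ (no change)
  #12 pop 6: in=⊤ → ⊤ (no change)

Fixpoint:
  val[0] = ⊤
  val[1] = ⊤
  val[2] = ⊤
  val[3] = ⊤
  val[4] = ⊤
  val[5] = ⊤
  val[6] = ⊤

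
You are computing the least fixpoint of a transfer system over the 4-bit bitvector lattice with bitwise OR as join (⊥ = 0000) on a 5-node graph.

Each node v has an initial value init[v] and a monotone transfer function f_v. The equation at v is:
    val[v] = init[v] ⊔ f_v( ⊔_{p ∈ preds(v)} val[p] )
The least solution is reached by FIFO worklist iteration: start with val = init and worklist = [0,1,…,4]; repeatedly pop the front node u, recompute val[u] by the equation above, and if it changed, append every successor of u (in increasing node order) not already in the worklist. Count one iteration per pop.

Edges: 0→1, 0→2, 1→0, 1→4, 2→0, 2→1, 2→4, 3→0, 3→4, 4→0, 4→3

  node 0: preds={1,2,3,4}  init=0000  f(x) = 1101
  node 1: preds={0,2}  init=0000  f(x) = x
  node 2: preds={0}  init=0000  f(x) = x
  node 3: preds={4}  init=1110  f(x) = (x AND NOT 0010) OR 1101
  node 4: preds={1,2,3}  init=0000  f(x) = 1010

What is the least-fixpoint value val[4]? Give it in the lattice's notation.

1010

Iteration log — 8 steps:
  step 1. node 0  ⊔preds=1110  new=1101  old=0000  +wl: 
  step 2. node 1  ⊔preds=1101  new=1101  old=0000  +wl: 0
  step 3. node 2  ⊔preds=1101  new=1101  old=0000  +wl: 1
  step 4. node 3  ⊔preds=0000  new=1111  old=1110  +wl: 
  step 5. node 4  ⊔preds=1111  new=1010  old=0000  +wl: 3
  step 6. node 0  ⊔preds=1111  new=1101  stable
  step 7. node 1  ⊔preds=1101  new=1101  stable
  step 8. node 3  ⊔preds=1010  new=1111  stable

Least fixpoint reached:
  node 0: 1101
  node 1: 1101
  node 2: 1101
  node 3: 1111
  node 4: 1010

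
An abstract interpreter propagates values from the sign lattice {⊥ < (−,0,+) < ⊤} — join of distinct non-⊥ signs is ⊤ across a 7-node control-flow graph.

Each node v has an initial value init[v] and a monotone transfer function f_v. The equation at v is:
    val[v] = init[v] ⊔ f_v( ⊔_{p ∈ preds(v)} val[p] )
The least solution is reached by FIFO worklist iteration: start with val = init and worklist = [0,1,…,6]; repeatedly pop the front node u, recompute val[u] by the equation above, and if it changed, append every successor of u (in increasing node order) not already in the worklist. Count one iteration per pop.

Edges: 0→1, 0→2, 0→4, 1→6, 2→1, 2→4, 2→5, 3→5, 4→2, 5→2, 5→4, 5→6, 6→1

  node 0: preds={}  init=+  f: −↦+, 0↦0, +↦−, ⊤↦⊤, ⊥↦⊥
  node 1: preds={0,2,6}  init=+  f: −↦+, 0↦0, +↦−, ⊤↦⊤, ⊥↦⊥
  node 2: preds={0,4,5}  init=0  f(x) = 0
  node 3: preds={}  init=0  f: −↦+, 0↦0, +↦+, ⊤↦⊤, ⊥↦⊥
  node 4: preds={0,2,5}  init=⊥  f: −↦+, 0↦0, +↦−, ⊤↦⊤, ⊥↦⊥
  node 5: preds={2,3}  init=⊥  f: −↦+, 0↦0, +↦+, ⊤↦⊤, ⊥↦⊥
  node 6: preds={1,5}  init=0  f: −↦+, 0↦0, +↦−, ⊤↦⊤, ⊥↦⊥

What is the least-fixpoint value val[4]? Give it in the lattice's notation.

⊤

Iteration log — 10 steps:
  step 1. node 0  ⊔preds=⊥  new=+  stable
  step 2. node 1  ⊔preds=⊤  new=⊤  old=+  +wl: 
  step 3. node 2  ⊔preds=+  new=0  stable
  step 4. node 3  ⊔preds=⊥  new=0  stable
  step 5. node 4  ⊔preds=⊤  new=⊤  old=⊥  +wl: 2
  step 6. node 5  ⊔preds=0  new=0  old=⊥  +wl: 4
  step 7. node 6  ⊔preds=⊤  new=⊤  old=0  +wl: 1
  step 8. node 2  ⊔preds=⊤  new=0  stable
  step 9. node 4  ⊔preds=⊤  new=⊤  stable
  step 10. node 1  ⊔preds=⊤  new=⊤  stable

Least fixpoint reached:
  node 0: +
  node 1: ⊤
  node 2: 0
  node 3: 0
  node 4: ⊤
  node 5: 0
  node 6: ⊤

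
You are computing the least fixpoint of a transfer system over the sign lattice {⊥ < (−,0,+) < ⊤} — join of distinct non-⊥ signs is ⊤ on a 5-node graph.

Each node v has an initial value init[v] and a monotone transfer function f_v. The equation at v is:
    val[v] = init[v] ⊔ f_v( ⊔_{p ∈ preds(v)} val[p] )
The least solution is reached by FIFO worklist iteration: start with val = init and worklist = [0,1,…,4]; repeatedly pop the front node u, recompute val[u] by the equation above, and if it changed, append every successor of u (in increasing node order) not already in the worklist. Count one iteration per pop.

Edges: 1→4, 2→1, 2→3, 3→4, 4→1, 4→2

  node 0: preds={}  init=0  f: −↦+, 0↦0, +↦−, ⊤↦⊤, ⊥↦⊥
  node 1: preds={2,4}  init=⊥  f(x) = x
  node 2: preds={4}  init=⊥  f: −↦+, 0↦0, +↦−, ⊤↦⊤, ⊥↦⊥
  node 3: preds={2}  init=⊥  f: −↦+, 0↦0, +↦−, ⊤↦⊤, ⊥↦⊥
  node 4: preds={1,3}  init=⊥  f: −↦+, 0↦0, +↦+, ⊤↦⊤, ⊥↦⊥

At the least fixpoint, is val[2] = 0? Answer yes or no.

Worklist (5 pops):
  #1 pop 0: in=⊥ → 0 (no change)
  #2 pop 1: in=⊥ → ⊥ (no change)
  #3 pop 2: in=⊥ → ⊥ (no change)
  #4 pop 3: in=⊥ → ⊥ (no change)
  #5 pop 4: in=⊥ → ⊥ (no change)

Fixpoint:
  val[0] = 0
  val[1] = ⊥
  val[2] = ⊥
  val[3] = ⊥
  val[4] = ⊥

no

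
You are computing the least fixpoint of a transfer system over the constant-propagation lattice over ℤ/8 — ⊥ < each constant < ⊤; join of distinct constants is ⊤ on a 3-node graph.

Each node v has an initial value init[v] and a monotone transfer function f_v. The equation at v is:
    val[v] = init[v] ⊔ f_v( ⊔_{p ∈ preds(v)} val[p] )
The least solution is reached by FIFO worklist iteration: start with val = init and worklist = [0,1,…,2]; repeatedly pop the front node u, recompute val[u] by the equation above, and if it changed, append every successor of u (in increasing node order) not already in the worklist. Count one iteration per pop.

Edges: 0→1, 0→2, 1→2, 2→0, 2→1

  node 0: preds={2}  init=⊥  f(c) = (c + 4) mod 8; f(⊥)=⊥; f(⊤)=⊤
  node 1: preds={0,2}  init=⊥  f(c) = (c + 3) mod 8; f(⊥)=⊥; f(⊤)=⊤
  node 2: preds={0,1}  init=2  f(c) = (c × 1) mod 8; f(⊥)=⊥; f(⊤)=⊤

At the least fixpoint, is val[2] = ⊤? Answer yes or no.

Worklist (6 pops):
  #1 pop 0: in=2 → 6 (was ⊥); enqueue []
  #2 pop 1: in=⊤ → ⊤ (was ⊥); enqueue []
  #3 pop 2: in=⊤ → ⊤ (was 2); enqueue [0,1]
  #4 pop 0: in=⊤ → ⊤ (was 6); enqueue [2]
  #5 pop 1: in=⊤ → ⊤ (no change)
  #6 pop 2: in=⊤ → ⊤ (no change)

Fixpoint:
  val[0] = ⊤
  val[1] = ⊤
  val[2] = ⊤

yes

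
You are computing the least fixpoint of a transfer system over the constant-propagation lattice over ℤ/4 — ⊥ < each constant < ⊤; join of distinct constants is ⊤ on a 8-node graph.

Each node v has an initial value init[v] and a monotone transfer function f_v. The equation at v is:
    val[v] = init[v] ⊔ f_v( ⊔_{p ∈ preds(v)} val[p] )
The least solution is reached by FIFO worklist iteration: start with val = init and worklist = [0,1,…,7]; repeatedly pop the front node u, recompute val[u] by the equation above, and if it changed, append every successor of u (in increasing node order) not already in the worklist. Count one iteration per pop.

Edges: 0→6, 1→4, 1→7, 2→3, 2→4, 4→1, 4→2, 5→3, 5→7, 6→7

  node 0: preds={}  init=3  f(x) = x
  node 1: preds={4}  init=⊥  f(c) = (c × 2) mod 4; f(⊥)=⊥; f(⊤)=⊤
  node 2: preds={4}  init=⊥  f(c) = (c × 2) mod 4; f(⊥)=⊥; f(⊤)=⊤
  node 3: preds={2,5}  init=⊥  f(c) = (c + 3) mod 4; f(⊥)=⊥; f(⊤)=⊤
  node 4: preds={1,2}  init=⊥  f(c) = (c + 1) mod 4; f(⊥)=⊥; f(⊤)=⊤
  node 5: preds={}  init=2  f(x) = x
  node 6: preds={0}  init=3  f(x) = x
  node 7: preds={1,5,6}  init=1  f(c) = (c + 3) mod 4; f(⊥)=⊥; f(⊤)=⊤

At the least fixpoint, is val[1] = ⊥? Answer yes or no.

Worklist (8 pops):
  #1 pop 0: in=⊥ → 3 (no change)
  #2 pop 1: in=⊥ → ⊥ (no change)
  #3 pop 2: in=⊥ → ⊥ (no change)
  #4 pop 3: in=2 → 1 (was ⊥); enqueue []
  #5 pop 4: in=⊥ → ⊥ (no change)
  #6 pop 5: in=⊥ → 2 (no change)
  #7 pop 6: in=3 → 3 (no change)
  #8 pop 7: in=⊤ → ⊤ (was 1); enqueue []

Fixpoint:
  val[0] = 3
  val[1] = ⊥
  val[2] = ⊥
  val[3] = 1
  val[4] = ⊥
  val[5] = 2
  val[6] = 3
  val[7] = ⊤

yes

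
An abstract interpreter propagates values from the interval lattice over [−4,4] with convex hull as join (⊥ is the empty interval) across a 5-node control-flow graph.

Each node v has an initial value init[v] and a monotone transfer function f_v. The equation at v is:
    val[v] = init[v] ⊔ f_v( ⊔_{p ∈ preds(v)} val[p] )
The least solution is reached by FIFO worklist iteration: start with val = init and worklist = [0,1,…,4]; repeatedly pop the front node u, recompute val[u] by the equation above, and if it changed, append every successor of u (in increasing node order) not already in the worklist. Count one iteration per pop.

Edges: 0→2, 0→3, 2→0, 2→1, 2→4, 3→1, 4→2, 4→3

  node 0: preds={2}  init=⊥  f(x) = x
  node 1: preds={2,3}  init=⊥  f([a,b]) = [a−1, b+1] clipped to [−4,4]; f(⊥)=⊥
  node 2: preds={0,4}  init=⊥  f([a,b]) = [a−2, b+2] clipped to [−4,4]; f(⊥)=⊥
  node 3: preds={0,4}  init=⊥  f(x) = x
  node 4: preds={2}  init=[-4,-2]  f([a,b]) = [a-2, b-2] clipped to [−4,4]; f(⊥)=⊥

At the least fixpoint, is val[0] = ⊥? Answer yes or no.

no

Iteration log — 20 steps:
  step 1. node 0  ⊔preds=⊥  new=⊥  stable
  step 2. node 1  ⊔preds=⊥  new=⊥  stable
  step 3. node 2  ⊔preds=[-4,-2]  new=[-4,0]  old=⊥  +wl: 0,1
  step 4. node 3  ⊔preds=[-4,-2]  new=[-4,-2]  old=⊥  +wl: 
  step 5. node 4  ⊔preds=[-4,0]  new=[-4,-2]  stable
  step 6. node 0  ⊔preds=[-4,0]  new=[-4,0]  old=⊥  +wl: 2,3
  step 7. node 1  ⊔preds=[-4,0]  new=[-4,1]  old=⊥  +wl: 
  step 8. node 2  ⊔preds=[-4,0]  new=[-4,2]  old=[-4,0]  +wl: 0,1,4
  step 9. node 3  ⊔preds=[-4,0]  new=[-4,0]  old=[-4,-2]  +wl: 
  step 10. node 0  ⊔preds=[-4,2]  new=[-4,2]  old=[-4,0]  +wl: 2,3
  step 11. node 1  ⊔preds=[-4,2]  new=[-4,3]  old=[-4,1]  +wl: 
  step 12. node 4  ⊔preds=[-4,2]  new=[-4,0]  old=[-4,-2]  +wl: 
  step 13. node 2  ⊔preds=[-4,2]  new=[-4,4]  old=[-4,2]  +wl: 0,1,4
  step 14. node 3  ⊔preds=[-4,2]  new=[-4,2]  old=[-4,0]  +wl: 
  step 15. node 0  ⊔preds=[-4,4]  new=[-4,4]  old=[-4,2]  +wl: 2,3
  step 16. node 1  ⊔preds=[-4,4]  new=[-4,4]  old=[-4,3]  +wl: 
  step 17. node 4  ⊔preds=[-4,4]  new=[-4,2]  old=[-4,0]  +wl: 
  step 18. node 2  ⊔preds=[-4,4]  new=[-4,4]  stable
  step 19. node 3  ⊔preds=[-4,4]  new=[-4,4]  old=[-4,2]  +wl: 1
  step 20. node 1  ⊔preds=[-4,4]  new=[-4,4]  stable

Least fixpoint reached:
  node 0: [-4,4]
  node 1: [-4,4]
  node 2: [-4,4]
  node 3: [-4,4]
  node 4: [-4,2]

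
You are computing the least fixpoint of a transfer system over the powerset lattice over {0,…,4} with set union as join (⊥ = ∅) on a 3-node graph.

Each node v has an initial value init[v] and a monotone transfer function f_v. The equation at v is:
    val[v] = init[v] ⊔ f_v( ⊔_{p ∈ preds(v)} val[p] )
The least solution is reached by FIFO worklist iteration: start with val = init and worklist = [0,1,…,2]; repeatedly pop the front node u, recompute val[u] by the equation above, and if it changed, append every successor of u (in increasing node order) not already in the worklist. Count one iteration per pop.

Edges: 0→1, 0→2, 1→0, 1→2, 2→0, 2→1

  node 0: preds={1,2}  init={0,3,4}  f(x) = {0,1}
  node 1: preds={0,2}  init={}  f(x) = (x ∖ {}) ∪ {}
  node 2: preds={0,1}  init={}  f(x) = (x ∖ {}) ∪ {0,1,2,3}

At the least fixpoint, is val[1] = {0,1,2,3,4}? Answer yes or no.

Worklist (7 pops):
  #1 pop 0: in={} → {0,1,3,4} (was {0,3,4}); enqueue []
  #2 pop 1: in={0,1,3,4} → {0,1,3,4} (was {}); enqueue [0]
  #3 pop 2: in={0,1,3,4} → {0,1,2,3,4} (was {}); enqueue [1]
  #4 pop 0: in={0,1,2,3,4} → {0,1,3,4} (no change)
  #5 pop 1: in={0,1,2,3,4} → {0,1,2,3,4} (was {0,1,3,4}); enqueue [0,2]
  #6 pop 0: in={0,1,2,3,4} → {0,1,3,4} (no change)
  #7 pop 2: in={0,1,2,3,4} → {0,1,2,3,4} (no change)

Fixpoint:
  val[0] = {0,1,3,4}
  val[1] = {0,1,2,3,4}
  val[2] = {0,1,2,3,4}

yes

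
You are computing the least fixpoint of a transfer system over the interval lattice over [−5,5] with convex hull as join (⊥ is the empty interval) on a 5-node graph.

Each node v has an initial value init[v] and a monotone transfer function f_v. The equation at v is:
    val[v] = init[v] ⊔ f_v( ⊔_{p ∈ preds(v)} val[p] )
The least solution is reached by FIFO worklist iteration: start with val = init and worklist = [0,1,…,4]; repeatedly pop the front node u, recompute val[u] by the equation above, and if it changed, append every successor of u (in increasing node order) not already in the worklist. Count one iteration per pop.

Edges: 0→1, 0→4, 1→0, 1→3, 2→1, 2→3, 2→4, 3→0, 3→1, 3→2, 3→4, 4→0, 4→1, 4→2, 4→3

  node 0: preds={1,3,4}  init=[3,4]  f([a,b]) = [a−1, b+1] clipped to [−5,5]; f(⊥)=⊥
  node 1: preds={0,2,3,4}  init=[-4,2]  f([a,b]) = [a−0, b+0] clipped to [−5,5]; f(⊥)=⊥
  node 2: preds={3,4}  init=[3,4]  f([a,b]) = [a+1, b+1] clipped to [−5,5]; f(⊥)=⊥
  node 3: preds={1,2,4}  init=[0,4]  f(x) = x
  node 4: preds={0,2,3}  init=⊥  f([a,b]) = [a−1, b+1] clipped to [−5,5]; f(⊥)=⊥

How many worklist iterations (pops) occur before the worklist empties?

11

Iteration log — 11 steps:
  step 1. node 0  ⊔preds=[-4,4]  new=[-5,5]  old=[3,4]  +wl: 
  step 2. node 1  ⊔preds=[-5,5]  new=[-5,5]  old=[-4,2]  +wl: 0
  step 3. node 2  ⊔preds=[0,4]  new=[1,5]  old=[3,4]  +wl: 1
  step 4. node 3  ⊔preds=[-5,5]  new=[-5,5]  old=[0,4]  +wl: 2
  step 5. node 4  ⊔preds=[-5,5]  new=[-5,5]  old=⊥  +wl: 3
  step 6. node 0  ⊔preds=[-5,5]  new=[-5,5]  stable
  step 7. node 1  ⊔preds=[-5,5]  new=[-5,5]  stable
  step 8. node 2  ⊔preds=[-5,5]  new=[-4,5]  old=[1,5]  +wl: 1,4
  step 9. node 3  ⊔preds=[-5,5]  new=[-5,5]  stable
  step 10. node 1  ⊔preds=[-5,5]  new=[-5,5]  stable
  step 11. node 4  ⊔preds=[-5,5]  new=[-5,5]  stable

Least fixpoint reached:
  node 0: [-5,5]
  node 1: [-5,5]
  node 2: [-4,5]
  node 3: [-5,5]
  node 4: [-5,5]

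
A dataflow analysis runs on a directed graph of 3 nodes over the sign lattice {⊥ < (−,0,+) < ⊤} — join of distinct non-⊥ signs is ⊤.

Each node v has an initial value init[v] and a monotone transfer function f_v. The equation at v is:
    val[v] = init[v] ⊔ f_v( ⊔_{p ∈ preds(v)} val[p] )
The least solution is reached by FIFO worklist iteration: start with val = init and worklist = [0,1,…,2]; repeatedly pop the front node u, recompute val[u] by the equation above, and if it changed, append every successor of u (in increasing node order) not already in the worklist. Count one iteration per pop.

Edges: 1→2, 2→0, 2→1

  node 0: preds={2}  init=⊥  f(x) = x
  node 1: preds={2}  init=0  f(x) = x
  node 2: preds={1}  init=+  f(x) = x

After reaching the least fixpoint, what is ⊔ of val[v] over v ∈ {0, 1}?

Worklist (5 pops):
  #1 pop 0: in=+ → + (was ⊥); enqueue []
  #2 pop 1: in=+ → ⊤ (was 0); enqueue []
  #3 pop 2: in=⊤ → ⊤ (was +); enqueue [0,1]
  #4 pop 0: in=⊤ → ⊤ (was +); enqueue []
  #5 pop 1: in=⊤ → ⊤ (no change)

Fixpoint:
  val[0] = ⊤
  val[1] = ⊤
  val[2] = ⊤

⊤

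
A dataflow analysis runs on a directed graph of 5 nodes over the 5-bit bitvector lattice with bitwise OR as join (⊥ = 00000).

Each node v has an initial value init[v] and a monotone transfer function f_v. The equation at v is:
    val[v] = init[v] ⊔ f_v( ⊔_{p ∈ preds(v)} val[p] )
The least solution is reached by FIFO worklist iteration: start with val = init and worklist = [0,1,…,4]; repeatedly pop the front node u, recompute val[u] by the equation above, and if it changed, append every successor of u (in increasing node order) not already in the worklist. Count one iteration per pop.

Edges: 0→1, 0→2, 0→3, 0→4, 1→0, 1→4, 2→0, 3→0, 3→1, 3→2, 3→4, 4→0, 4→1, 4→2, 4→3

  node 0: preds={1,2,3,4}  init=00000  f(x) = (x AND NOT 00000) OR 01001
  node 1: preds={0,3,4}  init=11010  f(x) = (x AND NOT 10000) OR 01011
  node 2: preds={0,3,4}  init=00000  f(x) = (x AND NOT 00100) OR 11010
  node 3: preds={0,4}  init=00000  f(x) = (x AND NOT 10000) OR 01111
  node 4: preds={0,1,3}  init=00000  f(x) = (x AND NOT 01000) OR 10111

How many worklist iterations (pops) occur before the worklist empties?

Iteration log — 11 steps:
  step 1. node 0  ⊔preds=11010  new=11011  old=00000  +wl: 
  step 2. node 1  ⊔preds=11011  new=11011  old=11010  +wl: 0
  step 3. node 2  ⊔preds=11011  new=11011  old=00000  +wl: 
  step 4. node 3  ⊔preds=11011  new=01111  old=00000  +wl: 1,2
  step 5. node 4  ⊔preds=11111  new=10111  old=00000  +wl: 3
  step 6. node 0  ⊔preds=11111  new=11111  old=11011  +wl: 4
  step 7. node 1  ⊔preds=11111  new=11111  old=11011  +wl: 0
  step 8. node 2  ⊔preds=11111  new=11011  stable
  step 9. node 3  ⊔preds=11111  new=01111  stable
  step 10. node 4  ⊔preds=11111  new=10111  stable
  step 11. node 0  ⊔preds=11111  new=11111  stable

Least fixpoint reached:
  node 0: 11111
  node 1: 11111
  node 2: 11011
  node 3: 01111
  node 4: 10111

11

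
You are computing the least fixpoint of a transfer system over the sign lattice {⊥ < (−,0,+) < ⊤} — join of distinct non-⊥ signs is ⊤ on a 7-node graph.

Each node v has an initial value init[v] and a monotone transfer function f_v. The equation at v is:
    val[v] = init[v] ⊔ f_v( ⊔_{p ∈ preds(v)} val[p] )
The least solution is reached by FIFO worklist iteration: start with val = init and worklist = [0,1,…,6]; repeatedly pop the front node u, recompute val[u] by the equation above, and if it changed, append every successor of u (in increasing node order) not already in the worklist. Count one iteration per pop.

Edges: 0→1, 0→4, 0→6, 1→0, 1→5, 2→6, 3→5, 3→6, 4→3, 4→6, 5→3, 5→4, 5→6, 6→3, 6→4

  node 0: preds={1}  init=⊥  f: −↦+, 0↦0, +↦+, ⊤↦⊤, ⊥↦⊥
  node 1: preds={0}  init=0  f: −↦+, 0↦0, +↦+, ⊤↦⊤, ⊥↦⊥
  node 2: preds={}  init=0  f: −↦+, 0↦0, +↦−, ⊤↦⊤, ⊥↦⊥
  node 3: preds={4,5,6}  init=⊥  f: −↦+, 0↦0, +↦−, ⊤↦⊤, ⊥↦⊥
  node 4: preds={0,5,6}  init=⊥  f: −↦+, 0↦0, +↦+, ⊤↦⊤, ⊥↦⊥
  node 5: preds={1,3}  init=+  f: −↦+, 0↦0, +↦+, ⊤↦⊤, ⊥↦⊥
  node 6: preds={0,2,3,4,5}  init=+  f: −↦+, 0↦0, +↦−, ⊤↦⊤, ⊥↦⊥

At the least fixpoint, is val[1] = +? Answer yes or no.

no

Worklist (11 pops):
  #1 pop 0: in=0 → 0 (was ⊥); enqueue []
  #2 pop 1: in=0 → 0 (no change)
  #3 pop 2: in=⊥ → 0 (no change)
  #4 pop 3: in=+ → − (was ⊥); enqueue []
  #5 pop 4: in=⊤ → ⊤ (was ⊥); enqueue [3]
  #6 pop 5: in=⊤ → ⊤ (was +); enqueue [4]
  #7 pop 6: in=⊤ → ⊤ (was +); enqueue []
  #8 pop 3: in=⊤ → ⊤ (was −); enqueue [5,6]
  #9 pop 4: in=⊤ → ⊤ (no change)
  #10 pop 5: in=⊤ → ⊤ (no change)
  #11 pop 6: in=⊤ → ⊤ (no change)

Fixpoint:
  val[0] = 0
  val[1] = 0
  val[2] = 0
  val[3] = ⊤
  val[4] = ⊤
  val[5] = ⊤
  val[6] = ⊤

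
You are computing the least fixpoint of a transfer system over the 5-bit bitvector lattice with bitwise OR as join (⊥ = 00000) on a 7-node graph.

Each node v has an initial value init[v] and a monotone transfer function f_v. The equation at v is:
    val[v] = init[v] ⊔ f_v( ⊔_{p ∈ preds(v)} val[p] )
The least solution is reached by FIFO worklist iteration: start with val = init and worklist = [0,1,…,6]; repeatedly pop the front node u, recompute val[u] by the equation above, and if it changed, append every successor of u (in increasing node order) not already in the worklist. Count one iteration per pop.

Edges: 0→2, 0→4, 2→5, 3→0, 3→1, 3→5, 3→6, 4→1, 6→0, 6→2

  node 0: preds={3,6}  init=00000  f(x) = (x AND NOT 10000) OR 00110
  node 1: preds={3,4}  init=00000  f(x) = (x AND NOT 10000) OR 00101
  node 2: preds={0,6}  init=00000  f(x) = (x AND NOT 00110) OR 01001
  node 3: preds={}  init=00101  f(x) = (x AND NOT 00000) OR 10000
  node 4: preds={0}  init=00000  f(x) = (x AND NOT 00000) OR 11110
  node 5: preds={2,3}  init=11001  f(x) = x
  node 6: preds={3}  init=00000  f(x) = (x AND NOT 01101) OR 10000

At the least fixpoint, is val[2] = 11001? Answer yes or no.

yes

Worklist (11 pops):
  #1 pop 0: in=00101 → 00111 (was 00000); enqueue []
  #2 pop 1: in=00101 → 00101 (was 00000); enqueue []
  #3 pop 2: in=00111 → 01001 (was 00000); enqueue []
  #4 pop 3: in=00000 → 10101 (was 00101); enqueue [0,1]
  #5 pop 4: in=00111 → 11111 (was 00000); enqueue []
  #6 pop 5: in=11101 → 11101 (was 11001); enqueue []
  #7 pop 6: in=10101 → 10000 (was 00000); enqueue [2]
  #8 pop 0: in=10101 → 00111 (no change)
  #9 pop 1: in=11111 → 01111 (was 00101); enqueue []
  #10 pop 2: in=10111 → 11001 (was 01001); enqueue [5]
  #11 pop 5: in=11101 → 11101 (no change)

Fixpoint:
  val[0] = 00111
  val[1] = 01111
  val[2] = 11001
  val[3] = 10101
  val[4] = 11111
  val[5] = 11101
  val[6] = 10000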